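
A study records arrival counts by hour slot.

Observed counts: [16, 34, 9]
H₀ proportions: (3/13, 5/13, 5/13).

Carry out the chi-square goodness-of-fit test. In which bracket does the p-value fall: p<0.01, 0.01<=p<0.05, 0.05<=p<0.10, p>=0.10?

n = 59; E_i = n·p_i = [13.62, 22.69, 22.69]
χ² = (16−13.62)²/13.62 + (34−22.69)²/22.69 + (9−22.69)²/22.69 = 14.3141
df = 2
p-value (upper-tail) = 0.00078
→ bracket: p<0.01

p-value bracket: p<0.01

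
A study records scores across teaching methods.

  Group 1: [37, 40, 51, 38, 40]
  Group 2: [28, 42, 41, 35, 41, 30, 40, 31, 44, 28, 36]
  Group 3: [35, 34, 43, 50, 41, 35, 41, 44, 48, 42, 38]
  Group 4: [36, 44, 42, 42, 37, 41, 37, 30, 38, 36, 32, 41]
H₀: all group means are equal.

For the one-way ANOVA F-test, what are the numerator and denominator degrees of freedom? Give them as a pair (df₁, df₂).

k = 4 groups, N = 39 total
df = (k−1, N−k) = (4−1, 39−4) = (3, 35)

degrees of freedom = [3, 35]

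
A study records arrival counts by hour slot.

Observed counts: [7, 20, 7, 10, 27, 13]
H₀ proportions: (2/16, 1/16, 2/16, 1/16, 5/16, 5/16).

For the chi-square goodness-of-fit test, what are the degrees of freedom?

df = k − 1 = 6 − 1 = 5

degrees of freedom = 5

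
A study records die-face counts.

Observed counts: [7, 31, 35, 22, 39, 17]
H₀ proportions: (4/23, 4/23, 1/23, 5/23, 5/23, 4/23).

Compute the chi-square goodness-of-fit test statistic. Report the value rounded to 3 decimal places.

n = 151; E_i = n·p_i = [26.26, 26.26, 6.57, 32.83, 32.83, 26.26]
χ² = (7−26.26)²/26.26 + (31−26.26)²/26.26 + (35−6.57)²/6.57 + (22−32.83)²/32.83 + (39−32.83)²/32.83 + (17−26.26)²/26.26 = 146.1341
df = 5

test statistic = 146.134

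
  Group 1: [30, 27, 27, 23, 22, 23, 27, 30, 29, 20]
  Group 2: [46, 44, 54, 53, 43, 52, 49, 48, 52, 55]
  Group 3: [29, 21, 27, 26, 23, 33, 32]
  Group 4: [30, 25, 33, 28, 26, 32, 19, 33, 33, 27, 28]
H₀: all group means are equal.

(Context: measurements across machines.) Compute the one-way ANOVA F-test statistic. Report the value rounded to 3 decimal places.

test statistic = 72.674

Group means [25.80, 49.60, 27.29, 28.55], grand mean 33.132
SSB = Σnᵢ(x̄ᵢ−x̄)² = 3720.186; SSW = ΣΣ(x−x̄ᵢ)² = 580.156
MSB = 3720.186/3 = 1240.0621; MSW = 580.156/34 = 17.0634
F = MSB/MSW = 72.6738
df = (3, 34)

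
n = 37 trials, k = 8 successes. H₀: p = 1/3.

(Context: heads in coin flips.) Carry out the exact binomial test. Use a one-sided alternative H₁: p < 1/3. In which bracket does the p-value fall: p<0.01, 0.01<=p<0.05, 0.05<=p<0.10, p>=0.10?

p-value bracket: 0.05<=p<0.10

Exact binomial: n=37, k=8, p₀=1/3=0.3333
P(X≤8) from Σ C(n,i)·p₀^i·(1−p₀)^(n−i)
p-value (one-sided, H₁ less) = 0.08744
→ bracket: 0.05<=p<0.10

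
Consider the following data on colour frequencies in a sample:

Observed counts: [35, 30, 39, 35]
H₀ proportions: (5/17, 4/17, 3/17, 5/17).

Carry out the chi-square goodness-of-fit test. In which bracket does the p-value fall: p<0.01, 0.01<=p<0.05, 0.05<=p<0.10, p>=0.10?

n = 139; E_i = n·p_i = [40.88, 32.71, 24.53, 40.88]
χ² = (35−40.88)²/40.88 + (30−32.71)²/32.71 + (39−24.53)²/24.53 + (35−40.88)²/40.88 = 10.4532
df = 3
p-value (upper-tail) = 0.01508
→ bracket: 0.01<=p<0.05

p-value bracket: 0.01<=p<0.05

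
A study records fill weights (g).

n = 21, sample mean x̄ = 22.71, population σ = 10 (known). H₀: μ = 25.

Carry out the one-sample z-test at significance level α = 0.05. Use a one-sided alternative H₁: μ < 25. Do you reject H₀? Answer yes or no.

reject H₀: no

SE = σ/√n = 10/√21 = 2.1822
z = (x̄−μ₀)/SE = (22.71−25)/2.1822 = -1.0494
p-value (one-sided, H₁ less) = 0.14699
At α=0.05: p ≥ α → fail to reject H₀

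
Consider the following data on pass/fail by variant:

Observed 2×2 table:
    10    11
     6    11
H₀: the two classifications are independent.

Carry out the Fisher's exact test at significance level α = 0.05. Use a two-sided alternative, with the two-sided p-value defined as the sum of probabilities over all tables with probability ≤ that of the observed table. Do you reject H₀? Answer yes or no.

Margins: r₁=21, r₂=17, c₁=16, c₂=22, n=38
p_obs = C(21,10)·C(17,6)/C(38,16); sum pmf over tables with pmf ≤ p_obs
p-value (two-sided) = 0.52054
At α=0.05: p ≥ α → fail to reject H₀

reject H₀: no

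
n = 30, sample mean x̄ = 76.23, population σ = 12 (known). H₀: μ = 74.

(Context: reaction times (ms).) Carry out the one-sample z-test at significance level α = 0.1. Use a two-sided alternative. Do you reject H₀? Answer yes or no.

reject H₀: no

SE = σ/√n = 12/√30 = 2.1909
z = (x̄−μ₀)/SE = (76.23−74)/2.1909 = 1.0179
p-value (two-sided) = 0.30875
At α=0.1: p ≥ α → fail to reject H₀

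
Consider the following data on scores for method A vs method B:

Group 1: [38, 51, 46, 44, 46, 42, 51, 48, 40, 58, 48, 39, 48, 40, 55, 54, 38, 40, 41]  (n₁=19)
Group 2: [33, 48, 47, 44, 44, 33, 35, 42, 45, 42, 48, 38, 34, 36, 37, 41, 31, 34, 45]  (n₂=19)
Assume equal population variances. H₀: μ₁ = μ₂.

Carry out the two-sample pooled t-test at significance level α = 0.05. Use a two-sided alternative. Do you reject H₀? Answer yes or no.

reject H₀: yes

x̄₁=45.632, s₁=6.139, n₁=19
x̄₂=39.842, s₂=5.640, n₂=19
s_p² = [18·6.139² + 18·5.640²]/36 = 34.7485
SE = √(s_p²·(1/19+1/19)) = 1.9125
t = (45.632−39.842)/1.9125 = 3.0271
df = 36
p-value (two-sided) = 0.00454
At α=0.05: p < α → reject H₀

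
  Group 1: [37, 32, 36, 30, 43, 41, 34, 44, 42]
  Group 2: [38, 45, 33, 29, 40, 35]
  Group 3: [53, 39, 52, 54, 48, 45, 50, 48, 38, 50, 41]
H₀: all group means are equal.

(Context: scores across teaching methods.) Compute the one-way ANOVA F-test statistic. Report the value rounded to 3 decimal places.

Group means [37.67, 36.67, 47.09], grand mean 41.423
SSB = Σnᵢ(x̄ᵢ−x̄)² = 616.104; SSW = ΣΣ(x−x̄ᵢ)² = 678.242
MSB = 616.104/2 = 308.0519; MSW = 678.242/23 = 29.4888
F = MSB/MSW = 10.4464
df = (2, 23)

test statistic = 10.446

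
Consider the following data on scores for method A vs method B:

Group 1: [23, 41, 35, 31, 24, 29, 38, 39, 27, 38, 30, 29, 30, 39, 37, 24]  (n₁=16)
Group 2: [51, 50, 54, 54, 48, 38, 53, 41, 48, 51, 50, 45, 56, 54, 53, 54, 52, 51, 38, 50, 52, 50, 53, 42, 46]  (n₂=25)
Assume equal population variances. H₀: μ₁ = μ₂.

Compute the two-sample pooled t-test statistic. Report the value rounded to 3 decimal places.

x̄₁=32.125, s₁=6.032, n₁=16
x̄₂=49.360, s₂=5.041, n₂=25
s_p² = [15·6.032² + 24·5.041²]/39 = 29.6285
SE = √(s_p²·(1/16+1/25)) = 1.7427
t = (32.125−49.360)/1.7427 = -9.8900
df = 39

test statistic = -9.890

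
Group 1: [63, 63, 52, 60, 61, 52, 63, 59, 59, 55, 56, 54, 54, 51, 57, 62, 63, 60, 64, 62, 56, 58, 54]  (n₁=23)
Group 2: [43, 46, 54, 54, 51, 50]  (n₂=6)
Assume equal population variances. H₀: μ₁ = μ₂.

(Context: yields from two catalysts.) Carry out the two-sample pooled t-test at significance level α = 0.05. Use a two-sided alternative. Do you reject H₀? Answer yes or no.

x̄₁=58.174, s₁=4.119, n₁=23
x̄₂=49.667, s₂=4.412, n₂=6
s_p² = [22·4.119² + 5·4.412²]/27 = 17.4310
SE = √(s_p²·(1/23+1/6)) = 1.9139
t = (58.174−49.667)/1.9139 = 4.4450
df = 27
p-value (two-sided) = 0.00014
At α=0.05: p < α → reject H₀

reject H₀: yes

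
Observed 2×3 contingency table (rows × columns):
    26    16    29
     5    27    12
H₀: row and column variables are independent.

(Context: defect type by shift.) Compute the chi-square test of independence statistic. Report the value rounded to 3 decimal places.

Row totals [71, 44], col totals [31, 43, 41], n=115
χ² = (26−19.14)²/19.14 + (16−26.55)²/26.55 + (29−25.31)²/25.31 + (5−11.86)²/11.86 + (27−16.45)²/16.45 + (12−15.69)²/15.69 = 18.7849
df = 2

test statistic = 18.785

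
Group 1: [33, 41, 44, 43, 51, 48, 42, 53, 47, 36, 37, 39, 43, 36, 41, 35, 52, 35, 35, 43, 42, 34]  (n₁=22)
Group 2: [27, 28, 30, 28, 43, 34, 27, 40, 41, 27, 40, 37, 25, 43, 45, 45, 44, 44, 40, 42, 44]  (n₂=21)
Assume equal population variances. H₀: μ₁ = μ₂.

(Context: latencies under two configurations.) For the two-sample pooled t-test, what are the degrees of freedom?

df = n₁ + n₂ − 2 = 22 + 21 − 2 = 41

degrees of freedom = 41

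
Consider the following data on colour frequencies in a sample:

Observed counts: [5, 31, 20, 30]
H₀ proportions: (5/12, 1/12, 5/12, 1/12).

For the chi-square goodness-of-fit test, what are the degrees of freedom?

df = k − 1 = 4 − 1 = 3

degrees of freedom = 3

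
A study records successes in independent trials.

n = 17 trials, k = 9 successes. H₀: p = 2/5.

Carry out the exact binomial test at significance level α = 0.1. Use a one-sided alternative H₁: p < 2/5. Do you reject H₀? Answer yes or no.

reject H₀: no

Exact binomial: n=17, k=9, p₀=2/5=0.4000
P(X≤9) from Σ C(n,i)·p₀^i·(1−p₀)^(n−i)
p-value (one-sided, H₁ less) = 0.90810
At α=0.1: p ≥ α → fail to reject H₀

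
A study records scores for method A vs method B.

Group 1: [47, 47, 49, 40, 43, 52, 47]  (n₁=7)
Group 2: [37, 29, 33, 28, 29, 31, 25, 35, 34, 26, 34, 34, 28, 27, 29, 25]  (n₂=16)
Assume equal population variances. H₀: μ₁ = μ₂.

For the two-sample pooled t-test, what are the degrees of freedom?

df = n₁ + n₂ − 2 = 7 + 16 − 2 = 21

degrees of freedom = 21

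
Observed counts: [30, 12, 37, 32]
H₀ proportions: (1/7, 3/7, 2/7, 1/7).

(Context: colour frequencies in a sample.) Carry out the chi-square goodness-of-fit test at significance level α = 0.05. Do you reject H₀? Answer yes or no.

n = 111; E_i = n·p_i = [15.86, 47.57, 31.71, 15.86]
χ² = (30−15.86)²/15.86 + (12−47.57)²/47.57 + (37−31.71)²/31.71 + (32−15.86)²/15.86 = 56.5270
df = 3
p-value (upper-tail) = 0.00000
At α=0.05: p < α → reject H₀

reject H₀: yes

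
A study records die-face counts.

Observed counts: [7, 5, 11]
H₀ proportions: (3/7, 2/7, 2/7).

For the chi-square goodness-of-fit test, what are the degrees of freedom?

df = k − 1 = 3 − 1 = 2

degrees of freedom = 2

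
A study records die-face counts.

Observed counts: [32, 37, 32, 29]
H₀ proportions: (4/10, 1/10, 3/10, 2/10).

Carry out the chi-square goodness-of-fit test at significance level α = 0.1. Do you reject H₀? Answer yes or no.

reject H₀: yes

n = 130; E_i = n·p_i = [52.00, 13.00, 39.00, 26.00]
χ² = (32−52.00)²/52.00 + (37−13.00)²/13.00 + (32−39.00)²/39.00 + (29−26.00)²/26.00 = 53.6026
df = 3
p-value (upper-tail) = 0.00000
At α=0.1: p < α → reject H₀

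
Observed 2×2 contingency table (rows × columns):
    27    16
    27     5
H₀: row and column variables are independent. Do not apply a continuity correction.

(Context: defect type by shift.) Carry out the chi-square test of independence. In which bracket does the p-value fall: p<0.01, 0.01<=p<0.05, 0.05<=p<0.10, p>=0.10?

p-value bracket: 0.01<=p<0.05

Row totals [43, 32], col totals [54, 21], n=75
χ² = (27−30.96)²/30.96 + (16−12.04)²/12.04 + (27−23.04)²/23.04 + (5−8.96)²/8.96 = 4.2398
df = 1
p-value (upper-tail) = 0.03949
→ bracket: 0.01<=p<0.05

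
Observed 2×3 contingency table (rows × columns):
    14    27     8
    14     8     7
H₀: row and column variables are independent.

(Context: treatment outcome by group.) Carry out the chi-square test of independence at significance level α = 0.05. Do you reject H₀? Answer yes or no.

reject H₀: no

Row totals [49, 29], col totals [28, 35, 15], n=78
χ² = (14−17.59)²/17.59 + (27−21.99)²/21.99 + (8−9.42)²/9.42 + (14−10.41)²/10.41 + (8−13.01)²/13.01 + (7−5.58)²/5.58 = 5.6224
df = 2
p-value (upper-tail) = 0.06013
At α=0.05: p ≥ α → fail to reject H₀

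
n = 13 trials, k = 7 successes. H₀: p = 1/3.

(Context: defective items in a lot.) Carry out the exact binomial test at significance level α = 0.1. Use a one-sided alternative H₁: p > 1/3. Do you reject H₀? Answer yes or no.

Exact binomial: n=13, k=7, p₀=1/3=0.3333
P(X≥7) from Σ C(n,i)·p₀^i·(1−p₀)^(n−i)
p-value (one-sided, H₁ greater) = 0.10354
At α=0.1: p ≥ α → fail to reject H₀

reject H₀: no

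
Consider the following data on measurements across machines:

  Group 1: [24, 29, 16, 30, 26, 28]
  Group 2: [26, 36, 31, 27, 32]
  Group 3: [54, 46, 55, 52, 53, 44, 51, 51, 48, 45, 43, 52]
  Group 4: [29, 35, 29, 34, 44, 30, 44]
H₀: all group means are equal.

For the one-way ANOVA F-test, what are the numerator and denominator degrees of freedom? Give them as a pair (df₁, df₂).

k = 4 groups, N = 30 total
df = (k−1, N−k) = (4−1, 30−4) = (3, 26)

degrees of freedom = [3, 26]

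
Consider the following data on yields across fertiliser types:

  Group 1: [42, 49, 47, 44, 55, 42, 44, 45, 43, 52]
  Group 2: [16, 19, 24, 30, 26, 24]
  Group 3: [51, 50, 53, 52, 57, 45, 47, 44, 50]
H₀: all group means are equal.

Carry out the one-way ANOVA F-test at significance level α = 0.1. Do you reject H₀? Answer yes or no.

reject H₀: yes

Group means [46.30, 23.17, 49.89], grand mean 42.040
SSB = Σnᵢ(x̄ᵢ−x̄)² = 2873.138; SSW = ΣΣ(x−x̄ᵢ)² = 433.822
MSB = 2873.138/2 = 1436.5689; MSW = 433.822/22 = 19.7192
F = MSB/MSW = 72.8513
df = (2, 22)
p-value (upper-tail) = 0.00000
At α=0.1: p < α → reject H₀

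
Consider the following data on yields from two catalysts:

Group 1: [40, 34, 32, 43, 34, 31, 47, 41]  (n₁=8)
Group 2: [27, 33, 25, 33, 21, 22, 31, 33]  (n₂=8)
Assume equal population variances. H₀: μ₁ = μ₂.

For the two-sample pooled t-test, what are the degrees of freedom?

df = n₁ + n₂ − 2 = 8 + 8 − 2 = 14

degrees of freedom = 14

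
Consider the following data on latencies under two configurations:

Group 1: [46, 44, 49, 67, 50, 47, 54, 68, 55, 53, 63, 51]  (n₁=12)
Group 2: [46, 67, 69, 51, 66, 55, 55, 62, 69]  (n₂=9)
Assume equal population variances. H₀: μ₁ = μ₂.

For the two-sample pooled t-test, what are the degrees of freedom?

degrees of freedom = 19

df = n₁ + n₂ − 2 = 12 + 9 − 2 = 19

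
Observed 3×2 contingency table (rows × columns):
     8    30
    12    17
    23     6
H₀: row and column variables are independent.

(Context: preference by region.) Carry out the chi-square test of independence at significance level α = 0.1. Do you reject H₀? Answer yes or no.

reject H₀: yes

Row totals [38, 29, 29], col totals [43, 53], n=96
χ² = (8−17.02)²/17.02 + (30−20.98)²/20.98 + (12−12.99)²/12.99 + (17−16.01)²/16.01 + (23−12.99)²/12.99 + (6−16.01)²/16.01 = 22.7698
df = 2
p-value (upper-tail) = 0.00001
At α=0.1: p < α → reject H₀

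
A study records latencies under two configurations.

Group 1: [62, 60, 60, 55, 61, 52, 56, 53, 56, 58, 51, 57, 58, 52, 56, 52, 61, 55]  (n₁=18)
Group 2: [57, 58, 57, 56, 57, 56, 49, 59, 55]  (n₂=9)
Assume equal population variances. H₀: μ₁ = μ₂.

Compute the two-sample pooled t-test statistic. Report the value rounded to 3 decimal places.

test statistic = 0.288

x̄₁=56.389, s₁=3.500, n₁=18
x̄₂=56.000, s₂=2.872, n₂=9
s_p² = [17·3.500² + 8·2.872²]/25 = 10.9711
SE = √(s_p²·(1/18+1/9)) = 1.3522
t = (56.389−56.000)/1.3522 = 0.2876
df = 25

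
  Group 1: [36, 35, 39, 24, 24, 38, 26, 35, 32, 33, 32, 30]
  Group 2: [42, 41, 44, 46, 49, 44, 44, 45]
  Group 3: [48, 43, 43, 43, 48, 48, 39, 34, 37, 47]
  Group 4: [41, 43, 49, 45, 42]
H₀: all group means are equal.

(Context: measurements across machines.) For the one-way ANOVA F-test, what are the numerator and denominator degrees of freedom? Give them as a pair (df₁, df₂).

degrees of freedom = [3, 31]

k = 4 groups, N = 35 total
df = (k−1, N−k) = (4−1, 35−4) = (3, 31)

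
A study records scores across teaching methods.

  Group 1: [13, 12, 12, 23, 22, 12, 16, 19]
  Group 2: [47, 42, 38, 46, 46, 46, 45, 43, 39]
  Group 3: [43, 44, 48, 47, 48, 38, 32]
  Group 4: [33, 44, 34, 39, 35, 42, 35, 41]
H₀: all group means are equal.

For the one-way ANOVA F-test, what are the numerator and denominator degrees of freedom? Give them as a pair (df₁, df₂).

k = 4 groups, N = 32 total
df = (k−1, N−k) = (4−1, 32−4) = (3, 28)

degrees of freedom = [3, 28]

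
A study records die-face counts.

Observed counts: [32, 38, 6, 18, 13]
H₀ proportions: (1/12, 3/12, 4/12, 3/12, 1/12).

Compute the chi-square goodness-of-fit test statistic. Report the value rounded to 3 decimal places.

n = 107; E_i = n·p_i = [8.92, 26.75, 35.67, 26.75, 8.92]
χ² = (32−8.92)²/8.92 + (38−26.75)²/26.75 + (6−35.67)²/35.67 + (18−26.75)²/26.75 + (13−8.92)²/8.92 = 93.8972
df = 4

test statistic = 93.897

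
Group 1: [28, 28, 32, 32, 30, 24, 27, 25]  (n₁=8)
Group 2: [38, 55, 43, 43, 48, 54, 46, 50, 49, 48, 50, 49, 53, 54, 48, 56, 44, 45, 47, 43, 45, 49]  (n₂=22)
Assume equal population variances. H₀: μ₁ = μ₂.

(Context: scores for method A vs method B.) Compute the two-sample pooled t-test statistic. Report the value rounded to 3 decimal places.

x̄₁=28.250, s₁=2.964, n₁=8
x̄₂=48.045, s₂=4.551, n₂=22
s_p² = [7·2.964² + 21·4.551²]/28 = 17.7305
SE = √(s_p²·(1/8+1/22)) = 1.7385
t = (28.250−48.045)/1.7385 = -11.3868
df = 28

test statistic = -11.387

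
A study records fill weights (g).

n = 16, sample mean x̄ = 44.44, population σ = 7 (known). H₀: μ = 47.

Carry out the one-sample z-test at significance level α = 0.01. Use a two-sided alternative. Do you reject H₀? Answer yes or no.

reject H₀: no

SE = σ/√n = 7/√16 = 1.7500
z = (x̄−μ₀)/SE = (44.44−47)/1.7500 = -1.4629
p-value (two-sided) = 0.14351
At α=0.01: p ≥ α → fail to reject H₀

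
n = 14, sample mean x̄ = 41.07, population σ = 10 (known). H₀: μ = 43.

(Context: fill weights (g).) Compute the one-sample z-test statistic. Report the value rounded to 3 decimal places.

test statistic = -0.722

SE = σ/√n = 10/√14 = 2.6726
z = (x̄−μ₀)/SE = (41.07−43)/2.6726 = -0.7221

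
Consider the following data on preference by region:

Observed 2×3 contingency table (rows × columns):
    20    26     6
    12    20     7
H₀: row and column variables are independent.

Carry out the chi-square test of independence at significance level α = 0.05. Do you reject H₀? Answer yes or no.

Row totals [52, 39], col totals [32, 46, 13], n=91
χ² = (20−18.29)²/18.29 + (26−26.29)²/26.29 + (6−7.43)²/7.43 + (12−13.71)²/13.71 + (20−19.71)²/19.71 + (7−5.57)²/5.57 = 1.0233
df = 2
p-value (upper-tail) = 0.59951
At α=0.05: p ≥ α → fail to reject H₀

reject H₀: no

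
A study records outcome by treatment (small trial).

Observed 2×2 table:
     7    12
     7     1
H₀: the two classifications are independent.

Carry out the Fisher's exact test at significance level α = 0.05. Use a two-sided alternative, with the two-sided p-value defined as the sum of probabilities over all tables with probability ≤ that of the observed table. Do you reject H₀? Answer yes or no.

Margins: r₁=19, r₂=8, c₁=14, c₂=13, n=27
p_obs = C(19,7)·C(8,7)/C(27,14); sum pmf over tables with pmf ≤ p_obs
p-value (two-sided) = 0.03285
At α=0.05: p < α → reject H₀

reject H₀: yes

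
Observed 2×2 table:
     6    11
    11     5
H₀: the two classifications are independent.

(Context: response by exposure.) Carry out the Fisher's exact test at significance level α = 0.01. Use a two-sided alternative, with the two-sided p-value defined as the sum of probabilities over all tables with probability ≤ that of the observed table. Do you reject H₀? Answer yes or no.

Margins: r₁=17, r₂=16, c₁=17, c₂=16, n=33
p_obs = C(17,6)·C(16,11)/C(33,17); sum pmf over tables with pmf ≤ p_obs
p-value (two-sided) = 0.08441
At α=0.01: p ≥ α → fail to reject H₀

reject H₀: no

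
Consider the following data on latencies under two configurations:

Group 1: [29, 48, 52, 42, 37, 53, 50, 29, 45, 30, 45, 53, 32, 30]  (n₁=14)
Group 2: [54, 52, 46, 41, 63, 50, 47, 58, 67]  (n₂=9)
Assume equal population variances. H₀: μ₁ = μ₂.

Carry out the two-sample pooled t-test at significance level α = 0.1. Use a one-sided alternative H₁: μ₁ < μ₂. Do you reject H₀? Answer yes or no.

reject H₀: yes

x̄₁=41.071, s₁=9.603, n₁=14
x̄₂=53.111, s₂=8.373, n₂=9
s_p² = [13·9.603² + 8·8.373²]/21 = 83.8008
SE = √(s_p²·(1/14+1/9)) = 3.9111
t = (41.071−53.111)/3.9111 = -3.0783
df = 21
p-value (one-sided, H₁ less) = 0.00285
At α=0.1: p < α → reject H₀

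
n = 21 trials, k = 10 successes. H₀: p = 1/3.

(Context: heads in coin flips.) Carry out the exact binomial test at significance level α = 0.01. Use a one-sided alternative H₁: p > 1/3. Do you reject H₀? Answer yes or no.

reject H₀: no

Exact binomial: n=21, k=10, p₀=1/3=0.3333
P(X≥10) from Σ C(n,i)·p₀^i·(1−p₀)^(n−i)
p-value (one-sided, H₁ greater) = 0.12478
At α=0.01: p ≥ α → fail to reject H₀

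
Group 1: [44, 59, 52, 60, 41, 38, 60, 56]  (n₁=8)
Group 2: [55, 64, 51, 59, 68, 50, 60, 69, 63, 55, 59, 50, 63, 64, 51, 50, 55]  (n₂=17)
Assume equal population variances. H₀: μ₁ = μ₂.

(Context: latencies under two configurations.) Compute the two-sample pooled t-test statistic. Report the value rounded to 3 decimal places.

x̄₁=51.250, s₁=9.020, n₁=8
x̄₂=58.000, s₂=6.452, n₂=17
s_p² = [7·9.020² + 16·6.452²]/23 = 53.7174
SE = √(s_p²·(1/8+1/17)) = 3.1424
t = (51.250−58.000)/3.1424 = -2.1481
df = 23

test statistic = -2.148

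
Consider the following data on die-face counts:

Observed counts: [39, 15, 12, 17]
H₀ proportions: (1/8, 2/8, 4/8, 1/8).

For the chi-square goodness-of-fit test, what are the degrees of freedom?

degrees of freedom = 3

df = k − 1 = 4 − 1 = 3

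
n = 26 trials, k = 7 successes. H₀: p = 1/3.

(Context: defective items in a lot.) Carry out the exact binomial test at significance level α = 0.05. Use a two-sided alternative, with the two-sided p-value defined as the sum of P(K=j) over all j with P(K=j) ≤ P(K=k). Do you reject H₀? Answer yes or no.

reject H₀: no

Exact binomial: n=26, k=7, p₀=1/3=0.3333
P(X=j) = C(n,j)·p₀^j·(1−p₀)^(n−j); p = Σ P(X=j) over j with P(X=j) ≤ P(X=7)
p-value (two-sided) = 0.54081
At α=0.05: p ≥ α → fail to reject H₀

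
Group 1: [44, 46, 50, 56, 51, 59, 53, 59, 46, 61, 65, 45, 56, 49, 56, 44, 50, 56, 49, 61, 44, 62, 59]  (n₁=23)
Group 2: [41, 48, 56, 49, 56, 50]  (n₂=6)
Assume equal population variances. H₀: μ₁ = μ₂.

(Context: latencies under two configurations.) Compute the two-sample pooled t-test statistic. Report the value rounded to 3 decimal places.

test statistic = 1.048

x̄₁=53.087, s₁=6.591, n₁=23
x̄₂=50.000, s₂=5.621, n₂=6
s_p² = [22·6.591² + 5·5.621²]/27 = 41.2528
SE = √(s_p²·(1/23+1/6)) = 2.9443
t = (53.087−50.000)/2.9443 = 1.0484
df = 27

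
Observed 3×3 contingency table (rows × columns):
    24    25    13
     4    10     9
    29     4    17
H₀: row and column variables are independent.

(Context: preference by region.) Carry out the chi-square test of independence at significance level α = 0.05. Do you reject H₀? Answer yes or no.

Row totals [62, 23, 50], col totals [57, 39, 39], n=135
χ² = (24−26.18)²/26.18 + (25−17.91)²/17.91 + (13−17.91)²/17.91 + (4−9.71)²/9.71 + (10−6.64)²/6.64 + (9−6.64)²/6.64 + (29−21.11)²/21.11 + (4−14.44)²/14.44 + (17−14.44)²/14.44 = 21.1740
df = 4
p-value (upper-tail) = 0.00029
At α=0.05: p < α → reject H₀

reject H₀: yes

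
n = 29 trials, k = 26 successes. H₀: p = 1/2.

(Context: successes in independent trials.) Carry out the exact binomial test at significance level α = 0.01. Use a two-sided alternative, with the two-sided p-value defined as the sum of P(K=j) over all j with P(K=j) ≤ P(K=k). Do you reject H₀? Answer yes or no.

reject H₀: yes

Exact binomial: n=29, k=26, p₀=1/2=0.5000
P(X=j) = C(n,j)·p₀^j·(1−p₀)^(n−j); p = Σ P(X=j) over j with P(X=j) ≤ P(X=26)
p-value (two-sided) = 0.00002
At α=0.01: p < α → reject H₀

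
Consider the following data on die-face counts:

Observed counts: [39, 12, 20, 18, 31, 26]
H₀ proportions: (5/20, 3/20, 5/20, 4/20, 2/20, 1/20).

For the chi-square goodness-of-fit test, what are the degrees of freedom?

degrees of freedom = 5

df = k − 1 = 6 − 1 = 5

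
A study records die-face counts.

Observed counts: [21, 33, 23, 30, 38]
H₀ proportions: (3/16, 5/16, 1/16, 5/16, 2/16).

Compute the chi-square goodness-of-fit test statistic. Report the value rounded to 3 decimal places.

n = 145; E_i = n·p_i = [27.19, 45.31, 9.06, 45.31, 18.12]
χ² = (21−27.19)²/27.19 + (33−45.31)²/45.31 + (23−9.06)²/9.06 + (30−45.31)²/45.31 + (38−18.12)²/18.12 = 53.1572
df = 4

test statistic = 53.157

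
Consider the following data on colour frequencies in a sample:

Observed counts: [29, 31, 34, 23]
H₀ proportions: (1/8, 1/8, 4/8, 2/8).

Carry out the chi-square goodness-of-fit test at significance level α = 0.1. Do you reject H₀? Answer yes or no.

n = 117; E_i = n·p_i = [14.62, 14.62, 58.50, 29.25]
χ² = (29−14.62)²/14.62 + (31−14.62)²/14.62 + (34−58.50)²/58.50 + (23−29.25)²/29.25 = 44.0598
df = 3
p-value (upper-tail) = 0.00000
At α=0.1: p < α → reject H₀

reject H₀: yes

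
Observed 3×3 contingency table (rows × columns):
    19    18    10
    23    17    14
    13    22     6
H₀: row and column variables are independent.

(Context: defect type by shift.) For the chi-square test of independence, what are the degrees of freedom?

degrees of freedom = 4

df = (r−1)(c−1) = (3−1)·(3−1) = 4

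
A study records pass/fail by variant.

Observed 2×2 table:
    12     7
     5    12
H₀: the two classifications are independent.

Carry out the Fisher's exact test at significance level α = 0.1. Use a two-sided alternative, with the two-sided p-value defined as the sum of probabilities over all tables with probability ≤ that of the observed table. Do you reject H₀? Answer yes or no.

Margins: r₁=19, r₂=17, c₁=17, c₂=19, n=36
p_obs = C(19,12)·C(17,5)/C(36,17); sum pmf over tables with pmf ≤ p_obs
p-value (two-sided) = 0.05428
At α=0.1: p < α → reject H₀

reject H₀: yes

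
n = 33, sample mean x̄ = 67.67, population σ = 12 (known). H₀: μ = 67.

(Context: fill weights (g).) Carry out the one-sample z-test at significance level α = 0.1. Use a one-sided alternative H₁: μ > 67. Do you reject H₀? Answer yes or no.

reject H₀: no

SE = σ/√n = 12/√33 = 2.0889
z = (x̄−μ₀)/SE = (67.67−67)/2.0889 = 0.3207
p-value (one-sided, H₁ greater) = 0.37420
At α=0.1: p ≥ α → fail to reject H₀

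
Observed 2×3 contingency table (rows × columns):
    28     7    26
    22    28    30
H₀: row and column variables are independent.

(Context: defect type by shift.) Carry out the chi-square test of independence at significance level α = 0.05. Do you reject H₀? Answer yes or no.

Row totals [61, 80], col totals [50, 35, 56], n=141
χ² = (28−21.63)²/21.63 + (7−15.14)²/15.14 + (26−24.23)²/24.23 + (22−28.37)²/28.37 + (28−19.86)²/19.86 + (30−31.77)²/31.77 = 11.2497
df = 2
p-value (upper-tail) = 0.00361
At α=0.05: p < α → reject H₀

reject H₀: yes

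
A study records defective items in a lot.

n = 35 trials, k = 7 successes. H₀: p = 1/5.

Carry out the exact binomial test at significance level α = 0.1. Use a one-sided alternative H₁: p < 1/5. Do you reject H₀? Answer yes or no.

Exact binomial: n=35, k=7, p₀=1/5=0.2000
P(X≤7) from Σ C(n,i)·p₀^i·(1−p₀)^(n−i)
p-value (one-sided, H₁ less) = 0.59933
At α=0.1: p ≥ α → fail to reject H₀

reject H₀: no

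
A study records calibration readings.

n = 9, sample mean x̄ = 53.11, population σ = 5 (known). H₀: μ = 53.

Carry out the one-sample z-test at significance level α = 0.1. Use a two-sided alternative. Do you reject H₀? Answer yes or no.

reject H₀: no

SE = σ/√n = 5/√9 = 1.6667
z = (x̄−μ₀)/SE = (53.11−53)/1.6667 = 0.0660
p-value (two-sided) = 0.94738
At α=0.1: p ≥ α → fail to reject H₀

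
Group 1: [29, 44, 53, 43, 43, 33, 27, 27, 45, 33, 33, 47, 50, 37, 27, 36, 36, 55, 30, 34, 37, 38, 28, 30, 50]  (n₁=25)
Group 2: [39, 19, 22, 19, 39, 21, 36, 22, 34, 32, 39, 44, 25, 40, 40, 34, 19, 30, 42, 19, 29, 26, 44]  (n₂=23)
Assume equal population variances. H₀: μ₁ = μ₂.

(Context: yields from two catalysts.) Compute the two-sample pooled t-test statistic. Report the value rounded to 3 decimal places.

x̄₁=37.800, s₁=8.636, n₁=25
x̄₂=31.043, s₂=8.947, n₂=23
s_p² = [24·8.636² + 22·8.947²]/46 = 77.1947
SE = √(s_p²·(1/25+1/23)) = 2.5385
t = (37.800−31.043)/2.5385 = 2.6616
df = 46

test statistic = 2.662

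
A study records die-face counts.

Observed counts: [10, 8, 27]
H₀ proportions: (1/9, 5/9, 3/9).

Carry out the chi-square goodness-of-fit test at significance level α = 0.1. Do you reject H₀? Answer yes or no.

n = 45; E_i = n·p_i = [5.00, 25.00, 15.00]
χ² = (10−5.00)²/5.00 + (8−25.00)²/25.00 + (27−15.00)²/15.00 = 26.1600
df = 2
p-value (upper-tail) = 0.00000
At α=0.1: p < α → reject H₀

reject H₀: yes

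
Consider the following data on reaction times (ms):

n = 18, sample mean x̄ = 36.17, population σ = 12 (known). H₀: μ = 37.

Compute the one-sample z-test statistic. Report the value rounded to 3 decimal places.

test statistic = -0.293

SE = σ/√n = 12/√18 = 2.8284
z = (x̄−μ₀)/SE = (36.17−37)/2.8284 = -0.2934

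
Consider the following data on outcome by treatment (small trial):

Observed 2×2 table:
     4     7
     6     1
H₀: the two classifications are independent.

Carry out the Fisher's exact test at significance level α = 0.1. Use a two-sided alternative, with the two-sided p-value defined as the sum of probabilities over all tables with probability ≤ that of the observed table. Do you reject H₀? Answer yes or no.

Margins: r₁=11, r₂=7, c₁=10, c₂=8, n=18
p_obs = C(11,4)·C(7,6)/C(18,10); sum pmf over tables with pmf ≤ p_obs
p-value (two-sided) = 0.06561
At α=0.1: p < α → reject H₀

reject H₀: yes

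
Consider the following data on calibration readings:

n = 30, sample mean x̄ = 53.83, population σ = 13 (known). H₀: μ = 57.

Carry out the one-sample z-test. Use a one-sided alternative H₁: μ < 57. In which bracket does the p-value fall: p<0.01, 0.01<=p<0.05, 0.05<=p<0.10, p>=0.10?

SE = σ/√n = 13/√30 = 2.3735
z = (x̄−μ₀)/SE = (53.83−57)/2.3735 = -1.3356
p-value (one-sided, H₁ less) = 0.09084
→ bracket: 0.05<=p<0.10

p-value bracket: 0.05<=p<0.10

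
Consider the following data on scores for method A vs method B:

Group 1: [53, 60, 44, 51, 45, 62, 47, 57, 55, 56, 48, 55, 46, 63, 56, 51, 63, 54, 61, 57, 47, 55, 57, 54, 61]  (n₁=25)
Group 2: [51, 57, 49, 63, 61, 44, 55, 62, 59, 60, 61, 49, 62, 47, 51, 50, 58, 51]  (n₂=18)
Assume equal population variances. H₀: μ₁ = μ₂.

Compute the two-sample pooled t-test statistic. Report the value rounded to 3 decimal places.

test statistic = -0.375

x̄₁=54.320, s₁=5.750, n₁=25
x̄₂=55.000, s₂=6.029, n₂=18
s_p² = [24·5.750² + 17·6.029²]/41 = 34.4254
SE = √(s_p²·(1/25+1/18)) = 1.8137
t = (54.320−55.000)/1.8137 = -0.3749
df = 41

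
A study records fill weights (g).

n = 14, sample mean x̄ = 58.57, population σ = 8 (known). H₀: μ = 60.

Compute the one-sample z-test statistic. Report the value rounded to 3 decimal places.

SE = σ/√n = 8/√14 = 2.1381
z = (x̄−μ₀)/SE = (58.57−60)/2.1381 = -0.6688

test statistic = -0.669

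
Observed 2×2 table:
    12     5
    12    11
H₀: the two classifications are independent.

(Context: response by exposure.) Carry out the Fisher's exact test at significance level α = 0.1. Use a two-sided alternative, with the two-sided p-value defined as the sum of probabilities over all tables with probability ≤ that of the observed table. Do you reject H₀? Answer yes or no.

reject H₀: no

Margins: r₁=17, r₂=23, c₁=24, c₂=16, n=40
p_obs = C(17,12)·C(23,12)/C(40,24); sum pmf over tables with pmf ≤ p_obs
p-value (two-sided) = 0.33222
At α=0.1: p ≥ α → fail to reject H₀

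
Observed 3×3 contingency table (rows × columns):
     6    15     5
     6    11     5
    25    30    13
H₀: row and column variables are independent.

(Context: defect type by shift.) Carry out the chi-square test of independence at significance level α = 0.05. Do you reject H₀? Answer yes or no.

reject H₀: no

Row totals [26, 22, 68], col totals [37, 56, 23], n=116
χ² = (6−8.29)²/8.29 + (15−12.55)²/12.55 + (5−5.16)²/5.16 + (6−7.02)²/7.02 + (11−10.62)²/10.62 + (5−4.36)²/4.36 + (25−21.69)²/21.69 + (30−32.83)²/32.83 + (13−13.48)²/13.48 = 2.1367
df = 4
p-value (upper-tail) = 0.71064
At α=0.05: p ≥ α → fail to reject H₀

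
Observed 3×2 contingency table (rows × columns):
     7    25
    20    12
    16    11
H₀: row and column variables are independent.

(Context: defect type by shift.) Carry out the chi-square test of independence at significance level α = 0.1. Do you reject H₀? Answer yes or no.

reject H₀: yes

Row totals [32, 32, 27], col totals [43, 48], n=91
χ² = (7−15.12)²/15.12 + (25−16.88)²/16.88 + (20−15.12)²/15.12 + (12−16.88)²/16.88 + (16−12.76)²/12.76 + (11−14.24)²/14.24 = 12.8149
df = 2
p-value (upper-tail) = 0.00165
At α=0.1: p < α → reject H₀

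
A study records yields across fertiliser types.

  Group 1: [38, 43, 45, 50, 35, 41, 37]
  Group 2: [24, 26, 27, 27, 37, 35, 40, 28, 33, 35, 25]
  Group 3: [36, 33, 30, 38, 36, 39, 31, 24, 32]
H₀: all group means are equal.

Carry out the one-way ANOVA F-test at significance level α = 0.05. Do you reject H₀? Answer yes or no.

Group means [41.29, 30.64, 33.22], grand mean 34.259
SSB = Σnᵢ(x̄ᵢ−x̄)² = 499.656; SSW = ΣΣ(x−x̄ᵢ)² = 637.530
MSB = 499.656/2 = 249.8278; MSW = 637.530/24 = 26.5637
F = MSB/MSW = 9.4048
df = (2, 24)
p-value (upper-tail) = 0.00096
At α=0.05: p < α → reject H₀

reject H₀: yes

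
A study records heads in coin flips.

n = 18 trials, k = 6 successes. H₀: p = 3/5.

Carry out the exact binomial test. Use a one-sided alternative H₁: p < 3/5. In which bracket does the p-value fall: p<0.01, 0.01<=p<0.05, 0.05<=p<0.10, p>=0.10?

Exact binomial: n=18, k=6, p₀=3/5=0.6000
P(X≤6) from Σ C(n,i)·p₀^i·(1−p₀)^(n−i)
p-value (one-sided, H₁ less) = 0.02028
→ bracket: 0.01<=p<0.05

p-value bracket: 0.01<=p<0.05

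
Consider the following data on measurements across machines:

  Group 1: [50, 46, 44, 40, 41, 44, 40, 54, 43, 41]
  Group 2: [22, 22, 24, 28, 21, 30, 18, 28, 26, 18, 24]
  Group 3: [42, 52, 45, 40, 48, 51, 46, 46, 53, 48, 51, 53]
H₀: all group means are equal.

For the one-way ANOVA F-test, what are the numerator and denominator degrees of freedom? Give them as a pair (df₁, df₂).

degrees of freedom = [2, 30]

k = 3 groups, N = 33 total
df = (k−1, N−k) = (3−1, 33−3) = (2, 30)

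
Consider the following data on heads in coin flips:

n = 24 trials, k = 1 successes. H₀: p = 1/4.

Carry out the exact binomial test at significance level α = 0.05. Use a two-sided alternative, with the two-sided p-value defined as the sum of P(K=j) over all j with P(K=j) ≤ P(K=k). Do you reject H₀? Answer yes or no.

Exact binomial: n=24, k=1, p₀=1/4=0.2500
P(X=j) = C(n,j)·p₀^j·(1−p₀)^(n−j); p = Σ P(X=j) over j with P(X=j) ≤ P(X=1)
p-value (two-sided) = 0.01623
At α=0.05: p < α → reject H₀

reject H₀: yes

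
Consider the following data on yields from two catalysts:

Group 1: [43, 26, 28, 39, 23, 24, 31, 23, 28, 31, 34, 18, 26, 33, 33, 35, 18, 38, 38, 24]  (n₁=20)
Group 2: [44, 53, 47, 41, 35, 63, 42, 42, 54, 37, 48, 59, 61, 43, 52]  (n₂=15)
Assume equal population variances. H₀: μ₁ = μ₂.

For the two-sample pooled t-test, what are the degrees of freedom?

degrees of freedom = 33

df = n₁ + n₂ − 2 = 20 + 15 − 2 = 33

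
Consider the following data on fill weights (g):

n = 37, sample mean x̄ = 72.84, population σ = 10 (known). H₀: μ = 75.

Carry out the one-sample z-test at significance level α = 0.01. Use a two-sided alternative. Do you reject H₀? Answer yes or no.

SE = σ/√n = 10/√37 = 1.6440
z = (x̄−μ₀)/SE = (72.84−75)/1.6440 = -1.3139
p-value (two-sided) = 0.18889
At α=0.01: p ≥ α → fail to reject H₀

reject H₀: no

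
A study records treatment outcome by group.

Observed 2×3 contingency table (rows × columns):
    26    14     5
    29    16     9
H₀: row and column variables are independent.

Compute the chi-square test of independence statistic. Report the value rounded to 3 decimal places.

Row totals [45, 54], col totals [55, 30, 14], n=99
χ² = (26−25.00)²/25.00 + (14−13.64)²/13.64 + (5−6.36)²/6.36 + (29−30.00)²/30.00 + (16−16.36)²/16.36 + (9−7.64)²/7.64 = 0.6268
df = 2

test statistic = 0.627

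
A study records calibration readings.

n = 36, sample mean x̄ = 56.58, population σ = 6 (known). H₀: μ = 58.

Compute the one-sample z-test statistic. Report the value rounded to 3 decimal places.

SE = σ/√n = 6/√36 = 1.0000
z = (x̄−μ₀)/SE = (56.58−58)/1.0000 = -1.4200

test statistic = -1.420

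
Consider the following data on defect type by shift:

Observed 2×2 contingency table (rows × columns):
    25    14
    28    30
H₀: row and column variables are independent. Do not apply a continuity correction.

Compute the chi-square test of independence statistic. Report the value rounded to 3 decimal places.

test statistic = 2.357

Row totals [39, 58], col totals [53, 44], n=97
χ² = (25−21.31)²/21.31 + (14−17.69)²/17.69 + (28−31.69)²/31.69 + (30−26.31)²/26.31 = 2.3568
df = 1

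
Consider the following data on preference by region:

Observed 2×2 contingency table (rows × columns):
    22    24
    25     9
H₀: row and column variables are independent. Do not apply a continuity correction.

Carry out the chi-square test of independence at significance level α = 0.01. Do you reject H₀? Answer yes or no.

reject H₀: no

Row totals [46, 34], col totals [47, 33], n=80
χ² = (22−27.02)²/27.02 + (24−18.98)²/18.98 + (25−19.98)²/19.98 + (9−14.03)²/14.03 = 5.3296
df = 1
p-value (upper-tail) = 0.02097
At α=0.01: p ≥ α → fail to reject H₀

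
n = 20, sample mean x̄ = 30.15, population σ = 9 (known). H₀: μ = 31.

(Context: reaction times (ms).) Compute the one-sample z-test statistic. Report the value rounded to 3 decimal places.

test statistic = -0.422

SE = σ/√n = 9/√20 = 2.0125
z = (x̄−μ₀)/SE = (30.15−31)/2.0125 = -0.4224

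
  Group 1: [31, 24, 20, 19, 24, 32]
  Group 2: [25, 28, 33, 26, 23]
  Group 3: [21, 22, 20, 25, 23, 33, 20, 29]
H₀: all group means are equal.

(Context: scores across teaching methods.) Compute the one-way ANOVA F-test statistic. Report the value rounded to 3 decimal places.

Group means [25.00, 27.00, 24.12], grand mean 25.158
SSB = Σnᵢ(x̄ᵢ−x̄)² = 25.651; SSW = ΣΣ(x−x̄ᵢ)² = 358.875
MSB = 25.651/2 = 12.8257; MSW = 358.875/16 = 22.4297
F = MSB/MSW = 0.5718
df = (2, 16)

test statistic = 0.572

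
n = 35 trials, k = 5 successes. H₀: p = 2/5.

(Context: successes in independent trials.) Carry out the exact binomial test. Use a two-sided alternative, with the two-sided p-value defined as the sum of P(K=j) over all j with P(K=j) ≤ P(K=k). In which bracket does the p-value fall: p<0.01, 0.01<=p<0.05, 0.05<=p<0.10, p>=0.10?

Exact binomial: n=35, k=5, p₀=2/5=0.4000
P(X=j) = C(n,j)·p₀^j·(1−p₀)^(n−j); p = Σ P(X=j) over j with P(X=j) ≤ P(X=5)
p-value (two-sided) = 0.00154
→ bracket: p<0.01

p-value bracket: p<0.01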